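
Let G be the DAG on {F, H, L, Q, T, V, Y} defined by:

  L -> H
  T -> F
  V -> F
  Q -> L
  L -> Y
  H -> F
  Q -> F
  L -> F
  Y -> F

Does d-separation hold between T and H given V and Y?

Yes

We examine all 4 paths between T and H:
Path 1: T → F ← Y ← L → H
  F is a collider here and neither F nor any of its descendants is conditioned on, so the collider stays closed — the path is blocked at F.
Path 2: T → F ← Q → L → H
  F is a collider here and neither F nor any of its descendants is conditioned on, so the collider stays closed — the path is blocked at F.
Path 3: T → F ← L → H
  F is a collider here and neither F nor any of its descendants is conditioned on, so the collider stays closed — the path is blocked at F.
Path 4: T → F ← H
  F is a collider here and neither F nor any of its descendants is conditioned on, so the collider stays closed — the path is blocked at F.
Since every path is blocked, d-separation holds.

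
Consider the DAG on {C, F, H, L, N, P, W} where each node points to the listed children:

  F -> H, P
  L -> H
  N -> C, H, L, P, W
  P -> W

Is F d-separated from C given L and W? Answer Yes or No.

No — F and C are not d-separated given {L, W}.

We examine all 4 paths between F and C:
Path 1: F → H ← L ← N → C
  H is a collider here and neither H nor any of its descendants is conditioned on, so the collider stays closed — the path is blocked at H.
Path 2: F → H ← N → C
  H is a collider here and neither H nor any of its descendants is conditioned on, so the collider stays closed — the path is blocked at H.
Path 3: F → P → W ← N → C
  P is a chain and P is not conditioned on; W is a collider and W is conditioned on, which opens it; N is a fork and N is not conditioned on — no node blocks this path, so it is active.
Path 4: F → P ← N → C
  P is a collider and its descendant W is conditioned on, which opens it; N is a fork and N is not conditioned on — no node blocks this path, so it is active.
Because an active path exists, F and C are not d-separated.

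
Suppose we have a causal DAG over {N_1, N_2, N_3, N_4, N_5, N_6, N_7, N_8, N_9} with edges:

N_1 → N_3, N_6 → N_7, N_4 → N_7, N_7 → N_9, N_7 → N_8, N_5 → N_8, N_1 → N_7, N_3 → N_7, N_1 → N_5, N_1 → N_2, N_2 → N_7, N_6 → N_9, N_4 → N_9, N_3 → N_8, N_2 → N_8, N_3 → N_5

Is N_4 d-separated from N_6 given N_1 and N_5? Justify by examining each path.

Yes

We examine all 4 paths between N_4 and N_6:
  1. N_4 → N_7 → N_9 ← N_6 — N_7:chain[open]; N_9:collider[blocks] ⇒ blocked
  2. N_4 → N_7 ← N_6 — N_7:collider[blocks] ⇒ blocked
  3. N_4 → N_9 ← N_7 ← N_6 — N_9:collider[blocks]; N_7:chain[open] ⇒ blocked
  4. N_4 → N_9 ← N_6 — N_9:collider[blocks] ⇒ blocked
All paths are blocked; N_4 ⊥ N_6 | {N_1, N_5} holds.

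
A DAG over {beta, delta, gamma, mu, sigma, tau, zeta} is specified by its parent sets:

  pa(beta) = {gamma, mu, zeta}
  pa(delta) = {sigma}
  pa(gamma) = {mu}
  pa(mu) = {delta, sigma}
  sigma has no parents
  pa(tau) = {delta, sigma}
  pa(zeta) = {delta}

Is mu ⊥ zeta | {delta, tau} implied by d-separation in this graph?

We examine all 5 paths between mu and zeta:
Path 1: mu ← delta → zeta
  delta is a fork here and delta is conditioned on, so the path is blocked at delta.
Path 2: mu → gamma → beta ← zeta
  beta is a collider here and neither beta nor any of its descendants is conditioned on, so the collider stays closed — the path is blocked at beta.
Path 3: mu ← sigma → delta → zeta
  delta is a chain here and delta is conditioned on, so the path is blocked at delta.
Path 4: mu ← sigma → tau ← delta → zeta
  delta is a fork here and delta is conditioned on, so the path is blocked at delta.
Path 5: mu → beta ← zeta
  beta is a collider here and neither beta nor any of its descendants is conditioned on, so the collider stays closed — the path is blocked at beta.
Every path is blocked, so mu and zeta are d-separated given {delta, tau}.

Yes — mu and zeta are d-separated given {delta, tau}.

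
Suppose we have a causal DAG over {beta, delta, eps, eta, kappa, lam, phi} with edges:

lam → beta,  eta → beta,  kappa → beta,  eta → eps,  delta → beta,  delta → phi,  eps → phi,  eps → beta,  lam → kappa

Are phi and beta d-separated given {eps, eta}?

No

Enumerating the 3 paths from phi to beta and testing each for blocking by {eps, eta}:
Path 1: phi ← eps → beta
  eps is a fork here and eps is conditioned on, so the path is blocked at eps.
Path 2: phi ← eps ← eta → beta
  eps is a chain here and eps is conditioned on, so the path is blocked at eps.
Path 3: phi ← delta → beta
  delta is a fork and delta is not conditioned on — no node blocks this path, so it is active.
Because an active path exists, phi and beta are not d-separated.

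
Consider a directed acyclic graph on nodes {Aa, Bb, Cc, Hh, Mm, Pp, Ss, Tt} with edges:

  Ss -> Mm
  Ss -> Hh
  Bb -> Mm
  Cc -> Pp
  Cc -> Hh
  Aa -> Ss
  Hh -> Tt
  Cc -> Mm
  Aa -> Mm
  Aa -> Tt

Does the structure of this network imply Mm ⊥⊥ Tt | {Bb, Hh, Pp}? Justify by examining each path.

6 paths connect Mm and Tt; each must be blocked for d-separation to hold:
Path 1: Mm ← Ss → Hh → Tt
  Hh is a chain here and Hh is conditioned on, so the path is blocked at Hh.
Path 2: Mm ← Ss ← Aa → Tt
  Ss is a chain and Ss is not conditioned on; Aa is a fork and Aa is not conditioned on — no node blocks this path, so it is active.
Path 3: Mm ← Aa → Ss → Hh → Tt
  Hh is a chain here and Hh is conditioned on, so the path is blocked at Hh.
Path 4: Mm ← Aa → Tt
  Aa is a fork and Aa is not conditioned on — no node blocks this path, so it is active.
Path 5: Mm ← Cc → Hh ← Ss ← Aa → Tt
  Cc is a fork and Cc is not conditioned on; Hh is a collider and Hh is conditioned on, which opens it; Ss is a chain and Ss is not conditioned on; Aa is a fork and Aa is not conditioned on — no node blocks this path, so it is active.
Path 6: Mm ← Cc → Hh → Tt
  Hh is a chain here and Hh is conditioned on, so the path is blocked at Hh.
Since the path Mm ← Ss ← Aa → Tt is active, Mm and Tt are not d-separated given {Bb, Hh, Pp}.

No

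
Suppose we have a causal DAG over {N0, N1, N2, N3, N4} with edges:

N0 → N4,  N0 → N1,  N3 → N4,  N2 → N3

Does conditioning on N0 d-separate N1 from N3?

Yes

The only undirected path from N1 to N3 is:
Path 1: N1 ← N0 → N4 ← N3
  N0 is a fork here and N0 is conditioned on, so the path is blocked at N0.
Since every path is blocked, d-separation holds.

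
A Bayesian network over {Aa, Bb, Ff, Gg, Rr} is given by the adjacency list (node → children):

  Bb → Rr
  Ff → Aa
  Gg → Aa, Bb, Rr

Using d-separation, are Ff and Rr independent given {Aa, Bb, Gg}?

Yes

There are 2 undirected paths between Ff and Rr; checking each against the conditioning set {Aa, Bb, Gg}:
  1. Ff → Aa ← Gg → Bb → Rr — Aa:collider[open]; Gg:fork[blocks]; Bb:chain[blocks] ⇒ blocked
  2. Ff → Aa ← Gg → Rr — Aa:collider[open]; Gg:fork[blocks] ⇒ blocked
Every path is blocked, so Ff and Rr are d-separated given {Aa, Bb, Gg}.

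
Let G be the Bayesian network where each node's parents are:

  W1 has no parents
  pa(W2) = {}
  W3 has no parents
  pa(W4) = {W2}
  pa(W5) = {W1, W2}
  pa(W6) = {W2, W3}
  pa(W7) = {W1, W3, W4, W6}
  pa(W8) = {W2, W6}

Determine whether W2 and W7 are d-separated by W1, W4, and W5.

No

Enumerating the 6 paths from W2 to W7 and testing each for blocking by {W1, W4, W5}:
Path 1: W2 → W6 ← W3 → W7
  W6 is a collider here and neither W6 nor any of its descendants is conditioned on, so the collider stays closed — the path is blocked at W6.
Path 2: W2 → W6 → W7
  W6 is a chain and W6 is not conditioned on — no node blocks this path, so it is active.
Path 3: W2 → W4 → W7
  W4 is a chain here and W4 is conditioned on, so the path is blocked at W4.
Path 4: W2 → W8 ← W6 ← W3 → W7
  W8 is a collider here and neither W8 nor any of its descendants is conditioned on, so the collider stays closed — the path is blocked at W8.
Path 5: W2 → W8 ← W6 → W7
  W8 is a collider here and neither W8 nor any of its descendants is conditioned on, so the collider stays closed — the path is blocked at W8.
Path 6: W2 → W5 ← W1 → W7
  W1 is a fork here and W1 is conditioned on, so the path is blocked at W1.
Since the path W2 → W6 → W7 is active, W2 and W7 are not d-separated given {W1, W4, W5}.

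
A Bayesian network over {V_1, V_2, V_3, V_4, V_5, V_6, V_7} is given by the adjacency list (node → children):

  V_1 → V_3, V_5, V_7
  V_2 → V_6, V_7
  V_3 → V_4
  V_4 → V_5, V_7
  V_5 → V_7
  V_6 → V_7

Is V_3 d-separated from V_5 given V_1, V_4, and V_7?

There are 6 undirected paths between V_3 and V_5; checking each against the conditioning set {V_1, V_4, V_7}:
  1. V_3 → V_4 → V_7 ← V_5 — V_4:chain[blocks]; V_7:collider[open] ⇒ blocked
  2. V_3 → V_4 → V_7 ← V_1 → V_5 — V_4:chain[blocks]; V_7:collider[open]; V_1:fork[blocks] ⇒ blocked
  3. V_3 → V_4 → V_5 — V_4:chain[blocks] ⇒ blocked
  4. V_3 ← V_1 → V_7 ← V_5 — V_1:fork[blocks]; V_7:collider[open] ⇒ blocked
  5. V_3 ← V_1 → V_7 ← V_4 → V_5 — V_1:fork[blocks]; V_7:collider[open]; V_4:fork[blocks] ⇒ blocked
  6. V_3 ← V_1 → V_5 — V_1:fork[blocks] ⇒ blocked
Every path is blocked, so V_3 and V_5 are d-separated given {V_1, V_4, V_7}.

Yes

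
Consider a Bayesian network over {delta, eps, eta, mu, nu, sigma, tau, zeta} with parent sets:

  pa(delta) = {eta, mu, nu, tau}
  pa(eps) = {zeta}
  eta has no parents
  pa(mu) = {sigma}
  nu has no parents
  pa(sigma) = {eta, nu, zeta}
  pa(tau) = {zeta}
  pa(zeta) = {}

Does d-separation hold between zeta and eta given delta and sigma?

There are 6 undirected paths between zeta and eta; checking each against the conditioning set {delta, sigma}:
  1. zeta → tau → delta ← mu ← sigma ← eta — tau:chain[open]; delta:collider[open]; mu:chain[open]; sigma:chain[blocks] ⇒ blocked
  2. zeta → tau → delta ← eta — tau:chain[open]; delta:collider[open] ⇒ active
  3. zeta → tau → delta ← nu → sigma ← eta — tau:chain[open]; delta:collider[open]; nu:fork[open]; sigma:collider[open] ⇒ active
  4. zeta → sigma → mu → delta ← eta — sigma:chain[blocks]; mu:chain[open]; delta:collider[open] ⇒ blocked
  5. zeta → sigma ← eta — sigma:collider[open] ⇒ active
  6. zeta → sigma ← nu → delta ← eta — sigma:collider[open]; nu:fork[open]; delta:collider[open] ⇒ active
Because an active path exists, zeta and eta are not d-separated.

No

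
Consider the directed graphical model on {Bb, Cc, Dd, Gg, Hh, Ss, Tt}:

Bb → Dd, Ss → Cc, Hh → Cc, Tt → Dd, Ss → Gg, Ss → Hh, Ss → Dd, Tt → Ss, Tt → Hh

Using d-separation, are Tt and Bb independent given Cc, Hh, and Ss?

We examine all 4 paths between Tt and Bb:
Path 1: Tt → Ss → Dd ← Bb
  Ss is a chain here and Ss is conditioned on, so the path is blocked at Ss.
Path 2: Tt → Hh ← Ss → Dd ← Bb
  Ss is a fork here and Ss is conditioned on, so the path is blocked at Ss.
Path 3: Tt → Hh → Cc ← Ss → Dd ← Bb
  Hh is a chain here and Hh is conditioned on, so the path is blocked at Hh.
Path 4: Tt → Dd ← Bb
  Dd is a collider here and neither Dd nor any of its descendants is conditioned on, so the collider stays closed — the path is blocked at Dd.
Every path is blocked, so Tt and Bb are d-separated given {Cc, Hh, Ss}.

Yes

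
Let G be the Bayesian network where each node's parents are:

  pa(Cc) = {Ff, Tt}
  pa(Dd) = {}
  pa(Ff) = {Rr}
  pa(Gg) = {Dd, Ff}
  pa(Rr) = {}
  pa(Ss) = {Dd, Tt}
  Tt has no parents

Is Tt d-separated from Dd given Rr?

Enumerating the 2 paths from Tt to Dd and testing each for blocking by {Rr}:
Path 1: Tt → Cc ← Ff → Gg ← Dd
  Cc is a collider here and neither Cc nor any of its descendants is conditioned on, so the collider stays closed — the path is blocked at Cc.
Path 2: Tt → Ss ← Dd
  Ss is a collider here and neither Ss nor any of its descendants is conditioned on, so the collider stays closed — the path is blocked at Ss.
Every path is blocked, so Tt and Dd are d-separated given {Rr}.

Yes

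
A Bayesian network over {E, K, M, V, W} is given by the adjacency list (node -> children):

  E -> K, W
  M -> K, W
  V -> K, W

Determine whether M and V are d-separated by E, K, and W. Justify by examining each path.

No

4 paths connect M and V; each must be blocked for d-separation to hold:
Path 1: M → W ← V
  W is a collider and W is conditioned on, which opens it — no node blocks this path, so it is active.
Path 2: M → W ← E → K ← V
  E is a fork here and E is conditioned on, so the path is blocked at E.
Path 3: M → K ← V
  K is a collider and K is conditioned on, which opens it — no node blocks this path, so it is active.
Path 4: M → K ← E → W ← V
  E is a fork here and E is conditioned on, so the path is blocked at E.
Since the path M → W ← V is active, M and V are not d-separated given {E, K, W}.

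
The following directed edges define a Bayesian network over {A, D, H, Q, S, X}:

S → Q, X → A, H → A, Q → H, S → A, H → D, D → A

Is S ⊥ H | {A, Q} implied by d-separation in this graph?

No

We examine all 3 paths between S and H:
  1. S → A ← D ← H — A:collider[open]; D:chain[open] ⇒ active
  2. S → A ← H — A:collider[open] ⇒ active
  3. S → Q → H — Q:chain[blocks] ⇒ blocked
Because an active path exists, S and H are not d-separated.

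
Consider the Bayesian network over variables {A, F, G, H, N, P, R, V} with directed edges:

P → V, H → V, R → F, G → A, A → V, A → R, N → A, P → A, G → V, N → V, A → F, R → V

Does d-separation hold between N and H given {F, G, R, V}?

No — N and H are not d-separated given {F, G, R, V}.

6 paths connect N and H; each must be blocked for d-separation to hold:
  1. N → V ← H — V:collider[open] ⇒ active
  2. N → A → V ← H — A:chain[open]; V:collider[open] ⇒ active
  3. N → A → F ← R → V ← H — A:chain[open]; F:collider[open]; R:fork[blocks]; V:collider[open] ⇒ blocked
  4. N → A ← P → V ← H — A:collider[open]; P:fork[open]; V:collider[open] ⇒ active
  5. N → A ← G → V ← H — A:collider[open]; G:fork[blocks]; V:collider[open] ⇒ blocked
  6. N → A → R → V ← H — A:chain[open]; R:chain[blocks]; V:collider[open] ⇒ blocked
Because an active path exists, N and H are not d-separated.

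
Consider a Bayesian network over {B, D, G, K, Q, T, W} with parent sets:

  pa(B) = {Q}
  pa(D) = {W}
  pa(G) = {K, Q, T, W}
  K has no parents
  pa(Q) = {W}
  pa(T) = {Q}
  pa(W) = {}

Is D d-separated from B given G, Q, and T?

Enumerating the 3 paths from D to B and testing each for blocking by {G, Q, T}:
  1. D ← W → G ← T ← Q → B — W:fork[open]; G:collider[open]; T:chain[blocks]; Q:fork[blocks] ⇒ blocked
  2. D ← W → G ← Q → B — W:fork[open]; G:collider[open]; Q:fork[blocks] ⇒ blocked
  3. D ← W → Q → B — W:fork[open]; Q:chain[blocks] ⇒ blocked
Since every path is blocked, d-separation holds.

Yes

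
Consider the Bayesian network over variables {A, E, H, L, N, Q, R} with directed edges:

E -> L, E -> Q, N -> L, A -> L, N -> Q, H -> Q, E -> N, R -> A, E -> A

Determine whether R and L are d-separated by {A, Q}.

We examine all 4 paths between R and L:
Path 1: R → A ← E → L
  A is a collider and A is conditioned on, which opens it; E is a fork and E is not conditioned on — no node blocks this path, so it is active.
Path 2: R → A ← E → Q ← N → L
  A is a collider and A is conditioned on, which opens it; E is a fork and E is not conditioned on; Q is a collider and Q is conditioned on, which opens it; N is a fork and N is not conditioned on — no node blocks this path, so it is active.
Path 3: R → A ← E → N → L
  A is a collider and A is conditioned on, which opens it; E is a fork and E is not conditioned on; N is a chain and N is not conditioned on — no node blocks this path, so it is active.
Path 4: R → A → L
  A is a chain here and A is conditioned on, so the path is blocked at A.
Since the path R → A ← E → L is active, R and L are not d-separated given {A, Q}.

No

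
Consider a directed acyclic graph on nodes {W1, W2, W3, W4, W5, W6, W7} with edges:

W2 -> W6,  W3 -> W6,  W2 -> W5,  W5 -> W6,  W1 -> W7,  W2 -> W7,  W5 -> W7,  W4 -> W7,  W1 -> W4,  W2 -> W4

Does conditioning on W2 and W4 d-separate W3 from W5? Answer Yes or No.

There are 5 undirected paths between W3 and W5; checking each against the conditioning set {W2, W4}:
Path 1: W3 → W6 ← W5
  W6 is a collider here and neither W6 nor any of its descendants is conditioned on, so the collider stays closed — the path is blocked at W6.
Path 2: W3 → W6 ← W2 → W7 ← W5
  W6 is a collider here and neither W6 nor any of its descendants is conditioned on, so the collider stays closed — the path is blocked at W6.
Path 3: W3 → W6 ← W2 → W5
  W6 is a collider here and neither W6 nor any of its descendants is conditioned on, so the collider stays closed — the path is blocked at W6.
Path 4: W3 → W6 ← W2 → W4 → W7 ← W5
  W6 is a collider here and neither W6 nor any of its descendants is conditioned on, so the collider stays closed — the path is blocked at W6.
Path 5: W3 → W6 ← W2 → W4 ← W1 → W7 ← W5
  W6 is a collider here and neither W6 nor any of its descendants is conditioned on, so the collider stays closed — the path is blocked at W6.
All paths are blocked; W3 ⊥ W5 | {W2, W4} holds.

Yes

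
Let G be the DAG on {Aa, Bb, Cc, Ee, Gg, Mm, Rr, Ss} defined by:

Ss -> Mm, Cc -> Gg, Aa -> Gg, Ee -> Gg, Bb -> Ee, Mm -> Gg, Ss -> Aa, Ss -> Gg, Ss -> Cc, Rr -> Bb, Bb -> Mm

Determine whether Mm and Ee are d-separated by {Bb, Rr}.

5 paths connect Mm and Ee; each must be blocked for d-separation to hold:
Path 1: Mm → Gg ← Ee
  Gg is a collider here and neither Gg nor any of its descendants is conditioned on, so the collider stays closed — the path is blocked at Gg.
Path 2: Mm ← Ss → Aa → Gg ← Ee
  Gg is a collider here and neither Gg nor any of its descendants is conditioned on, so the collider stays closed — the path is blocked at Gg.
Path 3: Mm ← Ss → Cc → Gg ← Ee
  Gg is a collider here and neither Gg nor any of its descendants is conditioned on, so the collider stays closed — the path is blocked at Gg.
Path 4: Mm ← Ss → Gg ← Ee
  Gg is a collider here and neither Gg nor any of its descendants is conditioned on, so the collider stays closed — the path is blocked at Gg.
Path 5: Mm ← Bb → Ee
  Bb is a fork here and Bb is conditioned on, so the path is blocked at Bb.
Every path is blocked, so Mm and Ee are d-separated given {Bb, Rr}.

Yes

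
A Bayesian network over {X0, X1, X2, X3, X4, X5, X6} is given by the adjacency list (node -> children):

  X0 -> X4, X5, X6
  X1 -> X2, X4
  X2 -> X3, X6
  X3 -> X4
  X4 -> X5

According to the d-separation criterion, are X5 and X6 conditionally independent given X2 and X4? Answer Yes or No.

There are 6 undirected paths between X5 and X6; checking each against the conditioning set {X2, X4}:
  1. X5 ← X0 → X6 — X0:fork[open] ⇒ active
  2. X5 ← X0 → X4 ← X3 ← X2 → X6 — X0:fork[open]; X4:collider[open]; X3:chain[open]; X2:fork[blocks] ⇒ blocked
  3. X5 ← X0 → X4 ← X1 → X2 → X6 — X0:fork[open]; X4:collider[open]; X1:fork[open]; X2:chain[blocks] ⇒ blocked
  4. X5 ← X4 ← X0 → X6 — X4:chain[blocks]; X0:fork[open] ⇒ blocked
  5. X5 ← X4 ← X3 ← X2 → X6 — X4:chain[blocks]; X3:chain[open]; X2:fork[blocks] ⇒ blocked
  6. X5 ← X4 ← X1 → X2 → X6 — X4:chain[blocks]; X1:fork[open]; X2:chain[blocks] ⇒ blocked
At least one path is unblocked, so d-separation fails.

No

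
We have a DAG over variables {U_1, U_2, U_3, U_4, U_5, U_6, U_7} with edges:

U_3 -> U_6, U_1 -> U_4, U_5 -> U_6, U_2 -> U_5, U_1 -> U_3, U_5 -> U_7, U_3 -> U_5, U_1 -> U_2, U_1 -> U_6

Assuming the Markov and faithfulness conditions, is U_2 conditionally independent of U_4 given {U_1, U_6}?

Yes

Enumerating the 5 paths from U_2 to U_4 and testing each for blocking by {U_1, U_6}:
  1. U_2 ← U_1 → U_4 — U_1:fork[blocks] ⇒ blocked
  2. U_2 → U_5 ← U_3 ← U_1 → U_4 — U_5:collider[open]; U_3:chain[open]; U_1:fork[blocks] ⇒ blocked
  3. U_2 → U_5 ← U_3 → U_6 ← U_1 → U_4 — U_5:collider[open]; U_3:fork[open]; U_6:collider[open]; U_1:fork[blocks] ⇒ blocked
  4. U_2 → U_5 → U_6 ← U_1 → U_4 — U_5:chain[open]; U_6:collider[open]; U_1:fork[blocks] ⇒ blocked
  5. U_2 → U_5 → U_6 ← U_3 ← U_1 → U_4 — U_5:chain[open]; U_6:collider[open]; U_3:chain[open]; U_1:fork[blocks] ⇒ blocked
Every path is blocked, so U_2 and U_4 are d-separated given {U_1, U_6}.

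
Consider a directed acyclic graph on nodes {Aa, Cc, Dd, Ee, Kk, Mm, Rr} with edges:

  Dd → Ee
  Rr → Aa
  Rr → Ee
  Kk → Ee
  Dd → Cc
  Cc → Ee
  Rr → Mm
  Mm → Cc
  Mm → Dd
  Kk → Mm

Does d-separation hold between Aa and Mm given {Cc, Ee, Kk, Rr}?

Yes

6 paths connect Aa and Mm; each must be blocked for d-separation to hold:
  1. Aa ← Rr → Mm — Rr:fork[blocks] ⇒ blocked
  2. Aa ← Rr → Ee ← Kk → Mm — Rr:fork[blocks]; Ee:collider[open]; Kk:fork[blocks] ⇒ blocked
  3. Aa ← Rr → Ee ← Cc ← Mm — Rr:fork[blocks]; Ee:collider[open]; Cc:chain[blocks] ⇒ blocked
  4. Aa ← Rr → Ee ← Cc ← Dd ← Mm — Rr:fork[blocks]; Ee:collider[open]; Cc:chain[blocks]; Dd:chain[open] ⇒ blocked
  5. Aa ← Rr → Ee ← Dd ← Mm — Rr:fork[blocks]; Ee:collider[open]; Dd:chain[open] ⇒ blocked
  6. Aa ← Rr → Ee ← Dd → Cc ← Mm — Rr:fork[blocks]; Ee:collider[open]; Dd:fork[open]; Cc:collider[open] ⇒ blocked
All paths are blocked; Aa ⊥ Mm | {Cc, Ee, Kk, Rr} holds.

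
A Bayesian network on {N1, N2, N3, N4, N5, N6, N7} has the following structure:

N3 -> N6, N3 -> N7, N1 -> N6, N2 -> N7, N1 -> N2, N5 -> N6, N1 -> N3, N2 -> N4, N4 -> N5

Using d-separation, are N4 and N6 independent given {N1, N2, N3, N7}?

No

5 paths connect N4 and N6; each must be blocked for d-separation to hold:
Path 1: N4 → N5 → N6
  N5 is a chain and N5 is not conditioned on — no node blocks this path, so it is active.
Path 2: N4 ← N2 ← N1 → N6
  N2 is a chain here and N2 is conditioned on, so the path is blocked at N2.
Path 3: N4 ← N2 ← N1 → N3 → N6
  N2 is a chain here and N2 is conditioned on, so the path is blocked at N2.
Path 4: N4 ← N2 → N7 ← N3 → N6
  N2 is a fork here and N2 is conditioned on, so the path is blocked at N2.
Path 5: N4 ← N2 → N7 ← N3 ← N1 → N6
  N2 is a fork here and N2 is conditioned on, so the path is blocked at N2.
At least one path is unblocked, so d-separation fails.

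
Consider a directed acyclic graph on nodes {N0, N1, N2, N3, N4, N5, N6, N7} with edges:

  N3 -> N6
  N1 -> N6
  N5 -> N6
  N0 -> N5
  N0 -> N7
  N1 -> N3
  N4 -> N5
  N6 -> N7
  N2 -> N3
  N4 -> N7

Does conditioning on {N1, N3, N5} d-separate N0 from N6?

4 paths connect N0 and N6; each must be blocked for d-separation to hold:
  1. N0 → N5 ← N4 → N7 ← N6 — N5:collider[open]; N4:fork[open]; N7:collider[blocks] ⇒ blocked
  2. N0 → N5 → N6 — N5:chain[blocks] ⇒ blocked
  3. N0 → N7 ← N4 → N5 → N6 — N7:collider[blocks]; N4:fork[open]; N5:chain[blocks] ⇒ blocked
  4. N0 → N7 ← N6 — N7:collider[blocks] ⇒ blocked
All paths are blocked; N0 ⊥ N6 | {N1, N3, N5} holds.

Yes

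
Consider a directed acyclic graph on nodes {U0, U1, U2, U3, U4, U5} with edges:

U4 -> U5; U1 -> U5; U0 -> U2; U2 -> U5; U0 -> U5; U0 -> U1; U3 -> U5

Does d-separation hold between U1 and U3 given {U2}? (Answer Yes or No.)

3 paths connect U1 and U3; each must be blocked for d-separation to hold:
Path 1: U1 ← U0 → U2 → U5 ← U3
  U2 is a chain here and U2 is conditioned on, so the path is blocked at U2.
Path 2: U1 ← U0 → U5 ← U3
  U5 is a collider here and neither U5 nor any of its descendants is conditioned on, so the collider stays closed — the path is blocked at U5.
Path 3: U1 → U5 ← U3
  U5 is a collider here and neither U5 nor any of its descendants is conditioned on, so the collider stays closed — the path is blocked at U5.
Every path is blocked, so U1 and U3 are d-separated given {U2}.

Yes — U1 and U3 are d-separated given {U2}.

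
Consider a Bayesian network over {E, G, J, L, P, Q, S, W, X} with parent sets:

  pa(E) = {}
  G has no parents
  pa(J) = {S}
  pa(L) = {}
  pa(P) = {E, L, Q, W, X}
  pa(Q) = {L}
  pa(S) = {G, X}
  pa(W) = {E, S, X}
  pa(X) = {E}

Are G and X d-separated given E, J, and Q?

6 paths connect G and X; each must be blocked for d-separation to hold:
Path 1: G → S ← X
  S is a collider and its descendant J is conditioned on, which opens it — no node blocks this path, so it is active.
Path 2: G → S → W → P ← X
  P is a collider here and neither P nor any of its descendants is conditioned on, so the collider stays closed — the path is blocked at P.
Path 3: G → S → W → P ← E → X
  P is a collider here and neither P nor any of its descendants is conditioned on, so the collider stays closed — the path is blocked at P.
Path 4: G → S → W ← X
  W is a collider here and neither W nor any of its descendants is conditioned on, so the collider stays closed — the path is blocked at W.
Path 5: G → S → W ← E → P ← X
  W is a collider here and neither W nor any of its descendants is conditioned on, so the collider stays closed — the path is blocked at W.
Path 6: G → S → W ← E → X
  W is a collider here and neither W nor any of its descendants is conditioned on, so the collider stays closed — the path is blocked at W.
Since the path G → S ← X is active, G and X are not d-separated given {E, J, Q}.

No — G and X are not d-separated given {E, J, Q}.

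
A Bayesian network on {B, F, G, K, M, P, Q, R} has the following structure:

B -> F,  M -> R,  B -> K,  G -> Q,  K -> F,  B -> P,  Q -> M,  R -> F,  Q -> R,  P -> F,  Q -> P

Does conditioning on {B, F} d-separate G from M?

Enumerating the 5 paths from G to M and testing each for blocking by {B, F}:
Path 1: G → Q → M
  Q is a chain and Q is not conditioned on — no node blocks this path, so it is active.
Path 2: G → Q → R ← M
  Q is a chain and Q is not conditioned on; R is a collider and its descendant F is conditioned on, which opens it — no node blocks this path, so it is active.
Path 3: G → Q → P ← B → K → F ← R ← M
  B is a fork here and B is conditioned on, so the path is blocked at B.
Path 4: G → Q → P ← B → F ← R ← M
  B is a fork here and B is conditioned on, so the path is blocked at B.
Path 5: G → Q → P → F ← R ← M
  Q is a chain and Q is not conditioned on; P is a chain and P is not conditioned on; F is a collider and F is conditioned on, which opens it; R is a chain and R is not conditioned on — no node blocks this path, so it is active.
Because an active path exists, G and M are not d-separated.

No — G and M are not d-separated given {B, F}.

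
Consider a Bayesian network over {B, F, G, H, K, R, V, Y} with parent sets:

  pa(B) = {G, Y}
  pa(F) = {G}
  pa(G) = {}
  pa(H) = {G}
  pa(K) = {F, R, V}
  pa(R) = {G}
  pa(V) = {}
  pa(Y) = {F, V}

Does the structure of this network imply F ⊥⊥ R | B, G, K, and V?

No

6 paths connect F and R; each must be blocked for d-separation to hold:
Path 1: F → K ← V → Y → B ← G → R
  V is a fork here and V is conditioned on, so the path is blocked at V.
Path 2: F → K ← R
  K is a collider and K is conditioned on, which opens it — no node blocks this path, so it is active.
Path 3: F ← G → B ← Y ← V → K ← R
  G is a fork here and G is conditioned on, so the path is blocked at G.
Path 4: F ← G → R
  G is a fork here and G is conditioned on, so the path is blocked at G.
Path 5: F → Y → B ← G → R
  G is a fork here and G is conditioned on, so the path is blocked at G.
Path 6: F → Y ← V → K ← R
  V is a fork here and V is conditioned on, so the path is blocked at V.
Since the path F → K ← R is active, F and R are not d-separated given {B, G, K, V}.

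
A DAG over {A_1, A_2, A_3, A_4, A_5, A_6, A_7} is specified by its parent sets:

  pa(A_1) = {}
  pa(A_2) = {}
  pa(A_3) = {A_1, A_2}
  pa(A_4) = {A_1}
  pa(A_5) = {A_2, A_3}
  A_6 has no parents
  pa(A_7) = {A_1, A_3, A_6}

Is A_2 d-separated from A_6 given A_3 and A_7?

No

Enumerating the 4 paths from A_2 to A_6 and testing each for blocking by {A_3, A_7}:
Path 1: A_2 → A_5 ← A_3 ← A_1 → A_7 ← A_6
  A_5 is a collider here and neither A_5 nor any of its descendants is conditioned on, so the collider stays closed — the path is blocked at A_5.
Path 2: A_2 → A_5 ← A_3 → A_7 ← A_6
  A_5 is a collider here and neither A_5 nor any of its descendants is conditioned on, so the collider stays closed — the path is blocked at A_5.
Path 3: A_2 → A_3 ← A_1 → A_7 ← A_6
  A_3 is a collider and A_3 is conditioned on, which opens it; A_1 is a fork and A_1 is not conditioned on; A_7 is a collider and A_7 is conditioned on, which opens it — no node blocks this path, so it is active.
Path 4: A_2 → A_3 → A_7 ← A_6
  A_3 is a chain here and A_3 is conditioned on, so the path is blocked at A_3.
At least one path is unblocked, so d-separation fails.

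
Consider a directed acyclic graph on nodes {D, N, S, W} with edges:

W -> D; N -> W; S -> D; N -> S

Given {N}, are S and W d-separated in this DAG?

Yes

We examine all 2 paths between S and W:
  1. S ← N → W — N:fork[blocks] ⇒ blocked
  2. S → D ← W — D:collider[blocks] ⇒ blocked
All paths are blocked; S ⊥ W | {N} holds.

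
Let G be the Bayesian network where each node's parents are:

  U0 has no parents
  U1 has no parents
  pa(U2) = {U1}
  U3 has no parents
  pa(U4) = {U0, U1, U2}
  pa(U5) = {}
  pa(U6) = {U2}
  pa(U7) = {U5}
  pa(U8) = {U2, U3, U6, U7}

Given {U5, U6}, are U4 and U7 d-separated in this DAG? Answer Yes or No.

Enumerating the 4 paths from U4 to U7 and testing each for blocking by {U5, U6}:
Path 1: U4 ← U2 → U6 → U8 ← U7
  U6 is a chain here and U6 is conditioned on, so the path is blocked at U6.
Path 2: U4 ← U2 → U8 ← U7
  U8 is a collider here and neither U8 nor any of its descendants is conditioned on, so the collider stays closed — the path is blocked at U8.
Path 3: U4 ← U1 → U2 → U6 → U8 ← U7
  U6 is a chain here and U6 is conditioned on, so the path is blocked at U6.
Path 4: U4 ← U1 → U2 → U8 ← U7
  U8 is a collider here and neither U8 nor any of its descendants is conditioned on, so the collider stays closed — the path is blocked at U8.
All paths are blocked; U4 ⊥ U7 | {U5, U6} holds.

Yes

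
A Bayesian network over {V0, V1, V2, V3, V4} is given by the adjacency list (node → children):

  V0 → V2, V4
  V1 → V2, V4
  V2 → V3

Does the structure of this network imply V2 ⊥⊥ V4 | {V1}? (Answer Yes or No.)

There are 2 undirected paths between V2 and V4; checking each against the conditioning set {V1}:
Path 1: V2 ← V1 → V4
  V1 is a fork here and V1 is conditioned on, so the path is blocked at V1.
Path 2: V2 ← V0 → V4
  V0 is a fork and V0 is not conditioned on — no node blocks this path, so it is active.
At least one path is unblocked, so d-separation fails.

No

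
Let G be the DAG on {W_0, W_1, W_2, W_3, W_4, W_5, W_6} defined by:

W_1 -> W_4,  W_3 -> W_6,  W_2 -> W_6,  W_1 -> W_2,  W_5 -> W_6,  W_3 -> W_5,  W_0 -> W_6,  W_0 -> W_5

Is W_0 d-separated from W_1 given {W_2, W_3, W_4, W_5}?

3 paths connect W_0 and W_1; each must be blocked for d-separation to hold:
Path 1: W_0 → W_5 ← W_3 → W_6 ← W_2 ← W_1
  W_3 is a fork here and W_3 is conditioned on, so the path is blocked at W_3.
Path 2: W_0 → W_5 → W_6 ← W_2 ← W_1
  W_5 is a chain here and W_5 is conditioned on, so the path is blocked at W_5.
Path 3: W_0 → W_6 ← W_2 ← W_1
  W_6 is a collider here and neither W_6 nor any of its descendants is conditioned on, so the collider stays closed — the path is blocked at W_6.
All paths are blocked; W_0 ⊥ W_1 | {W_2, W_3, W_4, W_5} holds.

Yes — W_0 and W_1 are d-separated given {W_2, W_3, W_4, W_5}.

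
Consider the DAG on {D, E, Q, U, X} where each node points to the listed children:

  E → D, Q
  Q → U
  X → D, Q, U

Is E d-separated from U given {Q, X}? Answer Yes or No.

Yes

There are 4 undirected paths between E and U; checking each against the conditioning set {Q, X}:
Path 1: E → D ← X → U
  D is a collider here and neither D nor any of its descendants is conditioned on, so the collider stays closed — the path is blocked at D.
Path 2: E → D ← X → Q → U
  D is a collider here and neither D nor any of its descendants is conditioned on, so the collider stays closed — the path is blocked at D.
Path 3: E → Q ← X → U
  X is a fork here and X is conditioned on, so the path is blocked at X.
Path 4: E → Q → U
  Q is a chain here and Q is conditioned on, so the path is blocked at Q.
All paths are blocked; E ⊥ U | {Q, X} holds.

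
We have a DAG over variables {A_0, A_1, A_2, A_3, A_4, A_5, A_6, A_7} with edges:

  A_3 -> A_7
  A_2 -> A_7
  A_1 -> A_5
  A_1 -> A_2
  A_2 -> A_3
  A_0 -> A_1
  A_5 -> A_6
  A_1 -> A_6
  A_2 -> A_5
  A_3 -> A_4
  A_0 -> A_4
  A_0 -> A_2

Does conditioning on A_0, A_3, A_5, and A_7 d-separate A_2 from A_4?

We examine all 6 paths between A_2 and A_4:
Path 1: A_2 → A_7 ← A_3 → A_4
  A_3 is a fork here and A_3 is conditioned on, so the path is blocked at A_3.
Path 2: A_2 → A_5 → A_6 ← A_1 ← A_0 → A_4
  A_5 is a chain here and A_5 is conditioned on, so the path is blocked at A_5.
Path 3: A_2 → A_5 ← A_1 ← A_0 → A_4
  A_0 is a fork here and A_0 is conditioned on, so the path is blocked at A_0.
Path 4: A_2 ← A_0 → A_4
  A_0 is a fork here and A_0 is conditioned on, so the path is blocked at A_0.
Path 5: A_2 → A_3 → A_4
  A_3 is a chain here and A_3 is conditioned on, so the path is blocked at A_3.
Path 6: A_2 ← A_1 ← A_0 → A_4
  A_0 is a fork here and A_0 is conditioned on, so the path is blocked at A_0.
Since every path is blocked, d-separation holds.

Yes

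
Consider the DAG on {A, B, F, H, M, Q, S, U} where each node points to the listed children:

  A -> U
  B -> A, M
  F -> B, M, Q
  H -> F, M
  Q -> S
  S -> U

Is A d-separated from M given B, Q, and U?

There are 6 undirected paths between A and M; checking each against the conditioning set {B, Q, U}:
Path 1: A → U ← S ← Q ← F → M
  Q is a chain here and Q is conditioned on, so the path is blocked at Q.
Path 2: A → U ← S ← Q ← F ← H → M
  Q is a chain here and Q is conditioned on, so the path is blocked at Q.
Path 3: A → U ← S ← Q ← F → B → M
  Q is a chain here and Q is conditioned on, so the path is blocked at Q.
Path 4: A ← B → M
  B is a fork here and B is conditioned on, so the path is blocked at B.
Path 5: A ← B ← F → M
  B is a chain here and B is conditioned on, so the path is blocked at B.
Path 6: A ← B ← F ← H → M
  B is a chain here and B is conditioned on, so the path is blocked at B.
All paths are blocked; A ⊥ M | {B, Q, U} holds.

Yes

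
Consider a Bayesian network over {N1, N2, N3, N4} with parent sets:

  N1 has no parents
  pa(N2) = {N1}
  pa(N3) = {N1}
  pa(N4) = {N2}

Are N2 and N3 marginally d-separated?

Only one path connects N2 and N3:
Path 1: N2 ← N1 → N3
  N1 is a fork and N1 is not conditioned on — no node blocks this path, so it is active.
Since the path N2 ← N1 → N3 is active, N2 and N3 are not d-separated given ∅.

No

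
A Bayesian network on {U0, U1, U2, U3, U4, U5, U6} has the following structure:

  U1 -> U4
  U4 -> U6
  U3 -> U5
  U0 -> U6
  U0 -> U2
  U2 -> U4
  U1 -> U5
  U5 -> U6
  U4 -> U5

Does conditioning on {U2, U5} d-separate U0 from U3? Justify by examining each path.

We examine all 6 paths between U0 and U3:
Path 1: U0 → U2 → U4 → U6 ← U5 ← U3
  U2 is a chain here and U2 is conditioned on, so the path is blocked at U2.
Path 2: U0 → U2 → U4 → U5 ← U3
  U2 is a chain here and U2 is conditioned on, so the path is blocked at U2.
Path 3: U0 → U2 → U4 ← U1 → U5 ← U3
  U2 is a chain here and U2 is conditioned on, so the path is blocked at U2.
Path 4: U0 → U6 ← U4 → U5 ← U3
  U6 is a collider here and neither U6 nor any of its descendants is conditioned on, so the collider stays closed — the path is blocked at U6.
Path 5: U0 → U6 ← U4 ← U1 → U5 ← U3
  U6 is a collider here and neither U6 nor any of its descendants is conditioned on, so the collider stays closed — the path is blocked at U6.
Path 6: U0 → U6 ← U5 ← U3
  U6 is a collider here and neither U6 nor any of its descendants is conditioned on, so the collider stays closed — the path is blocked at U6.
Every path is blocked, so U0 and U3 are d-separated given {U2, U5}.

Yes — U0 and U3 are d-separated given {U2, U5}.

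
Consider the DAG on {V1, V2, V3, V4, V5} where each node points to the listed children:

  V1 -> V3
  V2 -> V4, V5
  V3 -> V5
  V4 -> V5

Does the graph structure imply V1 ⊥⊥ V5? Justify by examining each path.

The only undirected path from V1 to V5 is:
Path 1: V1 → V3 → V5
  V3 is a chain and V3 is not conditioned on — no node blocks this path, so it is active.
Since the path V1 → V3 → V5 is active, V1 and V5 are not d-separated given ∅.

No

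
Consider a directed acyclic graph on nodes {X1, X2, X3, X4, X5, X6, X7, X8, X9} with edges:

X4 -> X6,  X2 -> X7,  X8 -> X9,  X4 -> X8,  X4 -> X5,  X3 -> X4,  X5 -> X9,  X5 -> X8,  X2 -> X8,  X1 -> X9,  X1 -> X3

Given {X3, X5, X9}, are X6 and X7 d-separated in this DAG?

There are 5 undirected paths between X6 and X7; checking each against the conditioning set {X3, X5, X9}:
  1. X6 ← X4 → X8 ← X2 → X7 — X4:fork[open]; X8:collider[open]; X2:fork[open] ⇒ active
  2. X6 ← X4 ← X3 ← X1 → X9 ← X8 ← X2 → X7 — X4:chain[open]; X3:chain[blocks]; X1:fork[open]; X9:collider[open]; X8:chain[open]; X2:fork[open] ⇒ blocked
  3. X6 ← X4 ← X3 ← X1 → X9 ← X5 → X8 ← X2 → X7 — X4:chain[open]; X3:chain[blocks]; X1:fork[open]; X9:collider[open]; X5:fork[blocks]; X8:collider[open]; X2:fork[open] ⇒ blocked
  4. X6 ← X4 → X5 → X8 ← X2 → X7 — X4:fork[open]; X5:chain[blocks]; X8:collider[open]; X2:fork[open] ⇒ blocked
  5. X6 ← X4 → X5 → X9 ← X8 ← X2 → X7 — X4:fork[open]; X5:chain[blocks]; X9:collider[open]; X8:chain[open]; X2:fork[open] ⇒ blocked
Since the path X6 ← X4 → X8 ← X2 → X7 is active, X6 and X7 are not d-separated given {X3, X5, X9}.

No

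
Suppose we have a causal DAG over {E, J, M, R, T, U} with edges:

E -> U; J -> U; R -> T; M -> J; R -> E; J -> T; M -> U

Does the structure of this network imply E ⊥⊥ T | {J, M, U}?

No

Enumerating the 3 paths from E to T and testing each for blocking by {J, M, U}:
Path 1: E → U ← J → T
  J is a fork here and J is conditioned on, so the path is blocked at J.
Path 2: E → U ← M → J → T
  M is a fork here and M is conditioned on, so the path is blocked at M.
Path 3: E ← R → T
  R is a fork and R is not conditioned on — no node blocks this path, so it is active.
Since the path E ← R → T is active, E and T are not d-separated given {J, M, U}.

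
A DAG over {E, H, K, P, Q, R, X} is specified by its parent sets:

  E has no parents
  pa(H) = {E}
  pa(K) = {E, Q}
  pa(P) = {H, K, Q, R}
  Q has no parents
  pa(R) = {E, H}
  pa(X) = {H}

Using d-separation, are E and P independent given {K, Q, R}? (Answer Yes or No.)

No — E and P are not d-separated given {K, Q, R}.

We examine all 6 paths between E and P:
  1. E → R → P — R:chain[blocks] ⇒ blocked
  2. E → R ← H → P — R:collider[open]; H:fork[open] ⇒ active
  3. E → K → P — K:chain[blocks] ⇒ blocked
  4. E → K ← Q → P — K:collider[open]; Q:fork[blocks] ⇒ blocked
  5. E → H → P — H:chain[open] ⇒ active
  6. E → H → R → P — H:chain[open]; R:chain[blocks] ⇒ blocked
Because an active path exists, E and P are not d-separated.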